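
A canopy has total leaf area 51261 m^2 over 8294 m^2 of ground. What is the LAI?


LAI = 51261 / 8294 = 6.1805 ≈ 6.18

6.18


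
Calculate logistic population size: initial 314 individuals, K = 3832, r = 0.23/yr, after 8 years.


(K - N0)/N0 = (3832 - 314)/314 = 3518/314 = 11.2038
r*t = 0.23 * 8 = 1.84; exp(-1.84) = 0.158817
11.2038 * 0.158817 = 1.77935
1 + 1.77935 = 2.77935
N = 3832 / 2.77935 = 1378.74 ≈ 1379

1379


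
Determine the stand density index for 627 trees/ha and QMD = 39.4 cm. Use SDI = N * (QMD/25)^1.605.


QMD/25 = 39.4/25 = 1.576
(1.576)^1.605 = exp(1.605 * ln(1.576)) = exp(1.605 * 0.454890) = exp(0.730098) = 2.07528
SDI = 627 * 2.07528 = 1301.20 ≈ 1301

1301


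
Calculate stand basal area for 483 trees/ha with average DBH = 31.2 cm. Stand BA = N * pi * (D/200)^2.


(D/200)^2 = (31.2/200)^2 = 0.156^2 = 0.024336
Individual BA = 3.141593 * 0.024336 = 0.0764538 m^2
Stand BA = 483 * 0.0764538 = 36.9272 ≈ 36.93 m^2/ha

36.93 m^2/ha


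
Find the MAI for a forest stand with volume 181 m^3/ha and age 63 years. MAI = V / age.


MAI = 181 / 63 = 2.8730 ≈ 2.87 m^3/ha/yr

2.87 m^3/ha/yr


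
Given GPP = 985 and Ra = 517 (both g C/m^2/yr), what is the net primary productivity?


NPP = GPP - Ra = 985 - 517 = 468 g C/m^2/yr

468 g C/m^2/yr


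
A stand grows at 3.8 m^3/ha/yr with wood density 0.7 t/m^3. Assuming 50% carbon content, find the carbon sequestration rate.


C = 3.8 * 0.7 * 0.5 = 1.33 t C/ha/yr

1.33 t C/ha/yr


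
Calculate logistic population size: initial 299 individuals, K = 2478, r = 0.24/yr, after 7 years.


(K - N0)/N0 = (2478 - 299)/299 = 2179/299 = 7.28763
r*t = 0.24 * 7 = 1.68; exp(-1.68) = 0.186374
7.28763 * 0.186374 = 1.35822
1 + 1.35822 = 2.35822
N = 2478 / 2.35822 = 1050.79 ≈ 1051

1051


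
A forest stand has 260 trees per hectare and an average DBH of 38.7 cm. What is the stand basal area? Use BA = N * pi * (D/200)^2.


(D/200)^2 = (38.7/200)^2 = 0.1935^2 = 0.03744225
Individual BA = 3.141593 * 0.03744225 = 0.117628 m^2
Stand BA = 260 * 0.117628 = 30.5833 ≈ 30.58 m^2/ha

30.58 m^2/ha


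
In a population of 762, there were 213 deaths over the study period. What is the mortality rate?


Mortality rate = 213 / 762 = 0.279528 ≈ 0.2795

0.2795


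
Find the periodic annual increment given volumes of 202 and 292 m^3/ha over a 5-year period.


PAI = (V2 - V1) / period = (292 - 202) / 5 = 90 / 5 = 18.00 m^3/ha/yr

18.00 m^3/ha/yr


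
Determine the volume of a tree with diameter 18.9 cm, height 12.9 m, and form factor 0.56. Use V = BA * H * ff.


(D/200)^2 = (18.9/200)^2 = 0.0945^2 = 0.00893025
BA = 3.141593 * 0.00893025 = 0.0280552 m^2
V = 0.0280552 * 12.9 * 0.56 = 0.202671 ≈ 0.203 m^3

0.203 m^3


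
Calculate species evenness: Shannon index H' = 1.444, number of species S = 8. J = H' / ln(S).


ln(8) = 2.07944
J = H' / ln(S) = 1.444 / 2.07944 = 0.694418 ≈ 0.6944

0.6944


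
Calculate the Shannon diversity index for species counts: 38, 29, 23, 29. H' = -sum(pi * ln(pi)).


Total N = 38 + 29 + 23 + 29 = 119
Per-species terms:
  p = 38/119 = 0.319328; ln(p) = -1.141536; p*ln(p) = 0.319328 * (-1.141536) = -0.364524
  p = 29/119 = 0.243697; ln(p) = -1.411830; p*ln(p) = 0.243697 * (-1.411830) = -0.344059
  p = 23/119 = 0.193277; ln(p) = -1.643631; p*ln(p) = 0.193277 * (-1.643631) = -0.317676
  p = 29/119 = 0.243697; ln(p) = -1.411830; p*ln(p) = 0.243697 * (-1.411830) = -0.344059
sum(p*ln(p)) = (-0.364524) + (-0.344059) + (-0.317676) + (-0.344059) = -1.370318
H' = -(-1.370318) = 1.370318 ≈ 1.3703

1.3703


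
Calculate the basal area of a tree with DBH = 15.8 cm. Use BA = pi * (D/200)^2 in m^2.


D/200 = 15.8/200 = 0.079 m
(D/200)^2 = 0.079^2 = 0.006241
BA = 3.141593 * 0.006241 = 0.0196067 ≈ 0.0196 m^2

0.0196 m^2


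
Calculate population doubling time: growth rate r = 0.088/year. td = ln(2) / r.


td = ln(2) / 0.088 = 0.693147 / 0.088 = 7.87667 ≈ 7.9 years

7.9 years


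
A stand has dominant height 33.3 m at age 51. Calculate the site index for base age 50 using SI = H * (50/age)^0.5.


50/51 = 0.980392
(0.980392)^0.5 = 0.990147
SI = 33.3 * 0.990147 = 32.9719 ≈ 33.0 m

33.0 m


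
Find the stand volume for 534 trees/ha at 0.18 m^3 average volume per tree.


V_stand = 534 * 0.18 = 96.12 ≈ 96.1 m^3/ha

96.1 m^3/ha


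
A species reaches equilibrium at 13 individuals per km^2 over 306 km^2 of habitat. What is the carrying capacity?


K = 13 * 306 = 3978 individuals

3978 individuals


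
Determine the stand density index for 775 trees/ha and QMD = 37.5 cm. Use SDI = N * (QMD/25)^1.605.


QMD/25 = 37.5/25 = 1.5
(1.5)^1.605 = exp(1.605 * ln(1.5)) = exp(1.605 * 0.405465) = exp(0.650771) = 1.91702
SDI = 775 * 1.91702 = 1485.69 ≈ 1486

1486


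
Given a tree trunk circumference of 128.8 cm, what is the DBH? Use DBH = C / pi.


DBH = C / pi = 128.8 / 3.141593 = 40.9983 ≈ 41.00 cm

41.00 cm


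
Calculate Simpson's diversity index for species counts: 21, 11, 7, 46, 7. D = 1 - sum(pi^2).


Total N = 21 + 11 + 7 + 46 + 7 = 92
Per-species terms:
  p = 21/92 = 0.228261; p^2 = 0.228261^2 = 0.052103
  p = 11/92 = 0.119565; p^2 = 0.119565^2 = 0.014296
  p = 7/92 = 0.076087; p^2 = 0.076087^2 = 0.005789
  p = 46/92 = 0.500000; p^2 = 0.500000^2 = 0.250000
  p = 7/92 = 0.076087; p^2 = 0.076087^2 = 0.005789
sum(p^2) = 0.052103 + 0.014296 + 0.005789 + 0.250000 + 0.005789 = 0.327977
D = 1 - 0.327977 = 0.672023 ≈ 0.6720

0.6720


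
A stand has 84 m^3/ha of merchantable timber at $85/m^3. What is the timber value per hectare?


Value = 84 * 85 = $7140/ha

$7140/ha


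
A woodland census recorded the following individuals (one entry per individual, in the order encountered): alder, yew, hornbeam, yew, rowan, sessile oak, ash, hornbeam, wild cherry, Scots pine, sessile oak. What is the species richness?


Total individuals logged = 11
Distinct species (count of individuals): alder (1), yew (2), hornbeam (2), rowan (1), sessile oak (2), ash (1), wild cherry (1), Scots pine (1)
Species richness = number of distinct species = 8

8


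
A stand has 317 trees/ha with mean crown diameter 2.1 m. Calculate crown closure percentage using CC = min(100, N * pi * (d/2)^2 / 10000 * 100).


(d/2)^2 = (2.1/2)^2 = 1.05^2 = 1.1025
Crown area = 3.141593 * 1.1025 = 3.46361 m^2
N * area / 10000 * 100 = 317 * 3.46361 / 10000 * 100 = 10.9796
CC = min(100, 10.9796) = 10.9796 ≈ 11.0%

11.0%


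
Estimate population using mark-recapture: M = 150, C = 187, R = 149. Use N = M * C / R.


N = M * C / R = 150 * 187 / 149 = 28050 / 149 = 188.26 ≈ 188

188 individuals


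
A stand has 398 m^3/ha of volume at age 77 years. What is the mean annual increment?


MAI = 398 / 77 = 5.1688 ≈ 5.17 m^3/ha/yr

5.17 m^3/ha/yr


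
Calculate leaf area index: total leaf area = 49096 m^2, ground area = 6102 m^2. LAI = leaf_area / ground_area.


LAI = 49096 / 6102 = 8.0459 ≈ 8.05

8.05


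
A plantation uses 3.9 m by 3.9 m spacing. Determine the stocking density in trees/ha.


N = 10000 / 3.9^2 = 10000 / 15.21 = 657.462 ≈ 657 trees/ha

657 trees/ha


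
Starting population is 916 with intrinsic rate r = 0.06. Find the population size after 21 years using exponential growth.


r*t = 0.06 * 21 = 1.26
exp(1.26) = 3.52542
N = 916 * 3.52542 = 3229.28 ≈ 3229

3229


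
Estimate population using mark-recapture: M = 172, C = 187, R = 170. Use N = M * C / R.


N = M * C / R = 172 * 187 / 170 = 32164 / 170 = 189.20 ≈ 189

189 individuals


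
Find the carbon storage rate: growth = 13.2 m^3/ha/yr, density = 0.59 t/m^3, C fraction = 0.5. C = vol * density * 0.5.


C = 13.2 * 0.59 * 0.5 = 3.894 ≈ 3.89 t C/ha/yr

3.89 t C/ha/yr


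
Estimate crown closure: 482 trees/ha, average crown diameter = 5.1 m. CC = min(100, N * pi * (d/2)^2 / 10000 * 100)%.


(d/2)^2 = (5.1/2)^2 = 2.55^2 = 6.5025
Crown area = 3.141593 * 6.5025 = 20.4282 m^2
N * area / 10000 * 100 = 482 * 20.4282 / 10000 * 100 = 98.4639
CC = min(100, 98.4639) = 98.4639 ≈ 98.5%

98.5%


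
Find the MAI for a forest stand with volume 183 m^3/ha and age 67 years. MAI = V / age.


MAI = 183 / 67 = 2.7313 ≈ 2.73 m^3/ha/yr

2.73 m^3/ha/yr


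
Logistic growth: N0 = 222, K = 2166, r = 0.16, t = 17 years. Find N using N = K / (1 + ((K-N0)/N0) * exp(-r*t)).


(K - N0)/N0 = (2166 - 222)/222 = 1944/222 = 8.75676
r*t = 0.16 * 17 = 2.72; exp(-2.72) = 0.0658748
8.75676 * 0.0658748 = 0.576850
1 + 0.576850 = 1.57685
N = 2166 / 1.57685 = 1373.62 ≈ 1374

1374


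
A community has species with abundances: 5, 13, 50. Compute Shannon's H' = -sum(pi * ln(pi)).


Total N = 5 + 13 + 50 = 68
Per-species terms:
  p = 5/68 = 0.073529; ln(p) = -2.610075; p*ln(p) = 0.073529 * (-2.610075) = -0.191916
  p = 13/68 = 0.191176; ln(p) = -1.654561; p*ln(p) = 0.191176 * (-1.654561) = -0.316312
  p = 50/68 = 0.735294; ln(p) = -0.307485; p*ln(p) = 0.735294 * (-0.307485) = -0.226092
sum(p*ln(p)) = (-0.191916) + (-0.316312) + (-0.226092) = -0.734320
H' = -(-0.734320) = 0.734320 ≈ 0.7343

0.7343


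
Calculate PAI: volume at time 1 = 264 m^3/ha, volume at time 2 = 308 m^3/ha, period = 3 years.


PAI = (V2 - V1) / period = (308 - 264) / 3 = 44 / 3 = 14.6667 ≈ 14.67 m^3/ha/yr

14.67 m^3/ha/yr


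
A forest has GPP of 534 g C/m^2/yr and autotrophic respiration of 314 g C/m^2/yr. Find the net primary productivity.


NPP = GPP - Ra = 534 - 314 = 220 g C/m^2/yr

220 g C/m^2/yr


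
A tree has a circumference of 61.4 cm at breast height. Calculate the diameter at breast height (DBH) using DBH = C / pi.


DBH = C / pi = 61.4 / 3.141593 = 19.5442 ≈ 19.54 cm

19.54 cm


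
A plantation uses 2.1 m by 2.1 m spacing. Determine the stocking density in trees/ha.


N = 10000 / 2.1^2 = 10000 / 4.41 = 2267.57 ≈ 2268 trees/ha

2268 trees/ha


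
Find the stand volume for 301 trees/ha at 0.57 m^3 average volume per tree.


V_stand = 301 * 0.57 = 171.57 ≈ 171.6 m^3/ha

171.6 m^3/ha


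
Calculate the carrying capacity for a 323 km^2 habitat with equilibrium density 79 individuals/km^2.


K = 79 * 323 = 25517 individuals

25517 individuals


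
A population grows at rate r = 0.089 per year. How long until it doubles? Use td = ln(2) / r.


td = ln(2) / 0.089 = 0.693147 / 0.089 = 7.78817 ≈ 7.8 years

7.8 years


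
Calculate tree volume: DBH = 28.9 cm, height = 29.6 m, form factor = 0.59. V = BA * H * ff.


(D/200)^2 = (28.9/200)^2 = 0.1445^2 = 0.02088025
BA = 3.141593 * 0.02088025 = 0.0655972 m^2
V = 0.0655972 * 29.6 * 0.59 = 1.14559 ≈ 1.146 m^3

1.146 m^3


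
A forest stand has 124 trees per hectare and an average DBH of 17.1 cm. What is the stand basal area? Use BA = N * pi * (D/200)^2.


(D/200)^2 = (17.1/200)^2 = 0.0855^2 = 0.00731025
Individual BA = 3.141593 * 0.00731025 = 0.0229658 m^2
Stand BA = 124 * 0.0229658 = 2.84776 ≈ 2.85 m^2/ha

2.85 m^2/ha


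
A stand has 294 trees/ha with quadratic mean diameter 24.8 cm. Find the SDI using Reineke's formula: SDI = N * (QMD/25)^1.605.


QMD/25 = 24.8/25 = 0.992
(0.992)^1.605 = exp(1.605 * ln(0.992)) = exp(1.605 * (-0.00803217)) = exp(-0.0128916) = 0.987191
SDI = 294 * 0.987191 = 290.234 ≈ 290

290


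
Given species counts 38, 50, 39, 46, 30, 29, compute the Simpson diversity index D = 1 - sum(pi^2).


Total N = 38 + 50 + 39 + 46 + 30 + 29 = 232
Per-species terms:
  p = 38/232 = 0.163793; p^2 = 0.163793^2 = 0.026828
  p = 50/232 = 0.215517; p^2 = 0.215517^2 = 0.046448
  p = 39/232 = 0.168103; p^2 = 0.168103^2 = 0.028259
  p = 46/232 = 0.198276; p^2 = 0.198276^2 = 0.039313
  p = 30/232 = 0.129310; p^2 = 0.129310^2 = 0.016721
  p = 29/232 = 0.125000; p^2 = 0.125000^2 = 0.015625
sum(p^2) = 0.026828 + 0.046448 + 0.028259 + 0.039313 + 0.016721 + 0.015625 = 0.173194
D = 1 - 0.173194 = 0.826806 ≈ 0.8268

0.8268


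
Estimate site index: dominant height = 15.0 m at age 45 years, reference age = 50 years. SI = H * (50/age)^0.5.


50/45 = 1.11111
(1.11111)^0.5 = 1.05409
SI = 15.0 * 1.05409 = 15.8114 ≈ 15.8 m

15.8 m


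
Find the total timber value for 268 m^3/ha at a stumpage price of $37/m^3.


Value = 268 * 37 = $9916/ha

$9916/ha


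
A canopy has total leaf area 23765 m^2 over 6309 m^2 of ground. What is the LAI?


LAI = 23765 / 6309 = 3.7668 ≈ 3.77

3.77


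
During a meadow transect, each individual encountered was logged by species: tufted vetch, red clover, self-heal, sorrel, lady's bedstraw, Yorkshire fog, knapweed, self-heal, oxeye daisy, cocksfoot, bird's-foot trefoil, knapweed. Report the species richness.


Total individuals logged = 12
Distinct species (count of individuals): tufted vetch (1), red clover (1), self-heal (2), sorrel (1), lady's bedstraw (1), Yorkshire fog (1), knapweed (2), oxeye daisy (1), cocksfoot (1), bird's-foot trefoil (1)
Species richness = number of distinct species = 10

10


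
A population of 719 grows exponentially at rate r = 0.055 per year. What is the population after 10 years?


r*t = 0.055 * 10 = 0.55
exp(0.55) = 1.73325
N = 719 * 1.73325 = 1246.21 ≈ 1246

1246


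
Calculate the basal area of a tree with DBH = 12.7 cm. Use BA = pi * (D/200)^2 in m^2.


D/200 = 12.7/200 = 0.0635 m
(D/200)^2 = 0.0635^2 = 0.00403225
BA = 3.141593 * 0.00403225 = 0.0126677 ≈ 0.0127 m^2

0.0127 m^2


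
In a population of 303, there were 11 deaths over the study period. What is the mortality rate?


Mortality rate = 11 / 303 = 0.036304 ≈ 0.0363

0.0363


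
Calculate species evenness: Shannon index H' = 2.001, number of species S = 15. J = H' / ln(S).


ln(15) = 2.70805
J = H' / ln(S) = 2.001 / 2.70805 = 0.738908 ≈ 0.7389

0.7389


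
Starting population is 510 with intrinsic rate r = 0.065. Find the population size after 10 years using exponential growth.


r*t = 0.065 * 10 = 0.65
exp(0.65) = 1.91554
N = 510 * 1.91554 = 976.925 ≈ 977

977


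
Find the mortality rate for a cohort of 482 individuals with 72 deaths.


Mortality rate = 72 / 482 = 0.149378 ≈ 0.1494

0.1494


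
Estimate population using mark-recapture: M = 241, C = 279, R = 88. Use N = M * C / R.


N = M * C / R = 241 * 279 / 88 = 67239 / 88 = 764.08 ≈ 764

764 individuals


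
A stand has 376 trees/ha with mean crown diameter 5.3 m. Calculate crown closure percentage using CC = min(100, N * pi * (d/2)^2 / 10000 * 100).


(d/2)^2 = (5.3/2)^2 = 2.65^2 = 7.0225
Crown area = 3.141593 * 7.0225 = 22.0618 m^2
N * area / 10000 * 100 = 376 * 22.0618 / 10000 * 100 = 82.9524
CC = min(100, 82.9524) = 82.9524 ≈ 83.0%

83.0%


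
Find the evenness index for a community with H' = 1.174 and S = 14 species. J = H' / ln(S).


ln(14) = 2.63906
J = H' / ln(S) = 1.174 / 2.63906 = 0.444855 ≈ 0.4449

0.4449


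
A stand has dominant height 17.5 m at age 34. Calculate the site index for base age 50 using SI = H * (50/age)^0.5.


50/34 = 1.47059
(1.47059)^0.5 = 1.21268
SI = 17.5 * 1.21268 = 21.2219 ≈ 21.2 m

21.2 m


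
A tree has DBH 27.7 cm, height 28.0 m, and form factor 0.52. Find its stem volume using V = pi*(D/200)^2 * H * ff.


(D/200)^2 = (27.7/200)^2 = 0.1385^2 = 0.01918225
BA = 3.141593 * 0.01918225 = 0.0602628 m^2
V = 0.0602628 * 28.0 * 0.52 = 0.877426 ≈ 0.877 m^3

0.877 m^3


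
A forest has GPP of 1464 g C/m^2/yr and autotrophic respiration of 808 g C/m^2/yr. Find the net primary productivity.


NPP = GPP - Ra = 1464 - 808 = 656 g C/m^2/yr

656 g C/m^2/yr


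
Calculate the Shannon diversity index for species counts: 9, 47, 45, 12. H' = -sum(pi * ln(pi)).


Total N = 9 + 47 + 45 + 12 = 113
Per-species terms:
  p = 9/113 = 0.079646; ln(p) = -2.530163; p*ln(p) = 0.079646 * (-2.530163) = -0.201517
  p = 47/113 = 0.415929; ln(p) = -0.877241; p*ln(p) = 0.415929 * (-0.877241) = -0.364870
  p = 45/113 = 0.398230; ln(p) = -0.920726; p*ln(p) = 0.398230 * (-0.920726) = -0.366661
  p = 12/113 = 0.106195; ln(p) = -2.242478; p*ln(p) = 0.106195 * (-2.242478) = -0.238140
sum(p*ln(p)) = (-0.201517) + (-0.364870) + (-0.366661) + (-0.238140) = -1.171188
H' = -(-1.171188) = 1.171188 ≈ 1.1712

1.1712


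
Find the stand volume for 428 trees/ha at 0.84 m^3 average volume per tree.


V_stand = 428 * 0.84 = 359.52 ≈ 359.5 m^3/ha

359.5 m^3/ha


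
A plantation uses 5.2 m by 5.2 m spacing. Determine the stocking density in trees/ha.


N = 10000 / 5.2^2 = 10000 / 27.04 = 369.822 ≈ 370 trees/ha

370 trees/ha


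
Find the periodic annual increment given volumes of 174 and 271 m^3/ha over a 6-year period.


PAI = (V2 - V1) / period = (271 - 174) / 6 = 97 / 6 = 16.1667 ≈ 16.17 m^3/ha/yr

16.17 m^3/ha/yr


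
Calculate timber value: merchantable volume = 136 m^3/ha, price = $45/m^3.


Value = 136 * 45 = $6120/ha

$6120/ha


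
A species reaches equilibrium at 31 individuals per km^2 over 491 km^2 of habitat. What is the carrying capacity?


K = 31 * 491 = 15221 individuals

15221 individuals


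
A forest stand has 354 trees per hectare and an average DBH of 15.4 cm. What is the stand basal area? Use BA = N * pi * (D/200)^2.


(D/200)^2 = (15.4/200)^2 = 0.077^2 = 0.005929
Individual BA = 3.141593 * 0.005929 = 0.0186265 m^2
Stand BA = 354 * 0.0186265 = 6.59378 ≈ 6.59 m^2/ha

6.59 m^2/ha


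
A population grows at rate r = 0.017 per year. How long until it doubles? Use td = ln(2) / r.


td = ln(2) / 0.017 = 0.693147 / 0.017 = 40.7734 ≈ 40.8 years

40.8 years


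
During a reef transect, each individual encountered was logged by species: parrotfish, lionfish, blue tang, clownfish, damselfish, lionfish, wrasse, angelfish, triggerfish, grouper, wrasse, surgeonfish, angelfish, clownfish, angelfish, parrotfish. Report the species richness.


Total individuals logged = 16
Distinct species (count of individuals): parrotfish (2), lionfish (2), blue tang (1), clownfish (2), damselfish (1), wrasse (2), angelfish (3), triggerfish (1), grouper (1), surgeonfish (1)
Species richness = number of distinct species = 10

10


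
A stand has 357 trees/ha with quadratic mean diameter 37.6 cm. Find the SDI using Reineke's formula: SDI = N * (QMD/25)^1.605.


QMD/25 = 37.6/25 = 1.504
(1.504)^1.605 = exp(1.605 * ln(1.504)) = exp(1.605 * 0.408128) = exp(0.655045) = 1.92523
SDI = 357 * 1.92523 = 687.307 ≈ 687

687


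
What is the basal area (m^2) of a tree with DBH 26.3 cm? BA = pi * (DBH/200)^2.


D/200 = 26.3/200 = 0.1315 m
(D/200)^2 = 0.1315^2 = 0.01729225
BA = 3.141593 * 0.01729225 = 0.0543252 ≈ 0.0543 m^2

0.0543 m^2


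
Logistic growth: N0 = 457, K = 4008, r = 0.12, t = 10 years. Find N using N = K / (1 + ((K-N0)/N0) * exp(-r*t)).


(K - N0)/N0 = (4008 - 457)/457 = 3551/457 = 7.77024
r*t = 0.12 * 10 = 1.2; exp(-1.2) = 0.301194
7.77024 * 0.301194 = 2.34035
1 + 2.34035 = 3.34035
N = 4008 / 3.34035 = 1199.87 ≈ 1200

1200


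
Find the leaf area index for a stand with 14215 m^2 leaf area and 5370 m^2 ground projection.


LAI = 14215 / 5370 = 2.6471 ≈ 2.65

2.65


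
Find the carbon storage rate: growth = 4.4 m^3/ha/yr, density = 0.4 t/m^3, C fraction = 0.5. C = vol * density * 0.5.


C = 4.4 * 0.4 * 0.5 = 0.88 t C/ha/yr

0.88 t C/ha/yr


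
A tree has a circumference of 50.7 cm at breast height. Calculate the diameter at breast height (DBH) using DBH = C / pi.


DBH = C / pi = 50.7 / 3.141593 = 16.1383 ≈ 16.14 cm

16.14 cm


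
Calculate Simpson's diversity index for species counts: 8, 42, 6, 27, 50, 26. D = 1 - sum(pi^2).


Total N = 8 + 42 + 6 + 27 + 50 + 26 = 159
Per-species terms:
  p = 8/159 = 0.050314; p^2 = 0.050314^2 = 0.002531
  p = 42/159 = 0.264151; p^2 = 0.264151^2 = 0.069776
  p = 6/159 = 0.037736; p^2 = 0.037736^2 = 0.001424
  p = 27/159 = 0.169811; p^2 = 0.169811^2 = 0.028836
  p = 50/159 = 0.314465; p^2 = 0.314465^2 = 0.098888
  p = 26/159 = 0.163522; p^2 = 0.163522^2 = 0.026739
sum(p^2) = 0.002531 + 0.069776 + 0.001424 + 0.028836 + 0.098888 + 0.026739 = 0.228194
D = 1 - 0.228194 = 0.771806 ≈ 0.7718

0.7718


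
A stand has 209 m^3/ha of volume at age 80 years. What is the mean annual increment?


MAI = 209 / 80 = 2.6125 ≈ 2.61 m^3/ha/yr

2.61 m^3/ha/yr


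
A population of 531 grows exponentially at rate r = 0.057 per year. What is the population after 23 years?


r*t = 0.057 * 23 = 1.311
exp(1.311) = 3.70988
N = 531 * 3.70988 = 1969.95 ≈ 1970

1970


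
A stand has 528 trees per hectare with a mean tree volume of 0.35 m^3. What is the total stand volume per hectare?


V_stand = 528 * 0.35 = 184.8 m^3/ha

184.8 m^3/ha


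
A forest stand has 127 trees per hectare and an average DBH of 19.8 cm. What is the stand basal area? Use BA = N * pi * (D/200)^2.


(D/200)^2 = (19.8/200)^2 = 0.099^2 = 0.009801
Individual BA = 3.141593 * 0.009801 = 0.0307908 m^2
Stand BA = 127 * 0.0307908 = 3.91043 ≈ 3.91 m^2/ha

3.91 m^2/ha


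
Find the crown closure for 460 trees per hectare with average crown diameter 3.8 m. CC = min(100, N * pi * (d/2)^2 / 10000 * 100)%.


(d/2)^2 = (3.8/2)^2 = 1.9^2 = 3.61
Crown area = 3.141593 * 3.61 = 11.3412 m^2
N * area / 10000 * 100 = 460 * 11.3412 / 10000 * 100 = 52.1695
CC = min(100, 52.1695) = 52.1695 ≈ 52.2%

52.2%


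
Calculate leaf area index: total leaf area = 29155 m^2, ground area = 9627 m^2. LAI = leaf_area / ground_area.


LAI = 29155 / 9627 = 3.0285 ≈ 3.03

3.03


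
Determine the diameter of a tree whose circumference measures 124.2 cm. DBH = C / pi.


DBH = C / pi = 124.2 / 3.141593 = 39.5341 ≈ 39.53 cm

39.53 cm


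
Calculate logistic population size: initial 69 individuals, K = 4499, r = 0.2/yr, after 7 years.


(K - N0)/N0 = (4499 - 69)/69 = 4430/69 = 64.2029
r*t = 0.2 * 7 = 1.4; exp(-1.4) = 0.246597
64.2029 * 0.246597 = 15.8322
1 + 15.8322 = 16.8322
N = 4499 / 16.8322 = 267.285 ≈ 267

267


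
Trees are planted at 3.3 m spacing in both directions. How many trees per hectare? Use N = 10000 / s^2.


N = 10000 / 3.3^2 = 10000 / 10.89 = 918.274 ≈ 918 trees/ha

918 trees/ha


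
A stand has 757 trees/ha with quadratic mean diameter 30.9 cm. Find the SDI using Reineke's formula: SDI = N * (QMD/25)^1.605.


QMD/25 = 30.9/25 = 1.236
(1.236)^1.605 = exp(1.605 * ln(1.236)) = exp(1.605 * 0.211880) = exp(0.340067) = 1.40504
SDI = 757 * 1.40504 = 1063.62 ≈ 1064

1064


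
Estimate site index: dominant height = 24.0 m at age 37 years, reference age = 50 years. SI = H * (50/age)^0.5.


50/37 = 1.35135
(1.35135)^0.5 = 1.16248
SI = 24.0 * 1.16248 = 27.8995 ≈ 27.9 m

27.9 m


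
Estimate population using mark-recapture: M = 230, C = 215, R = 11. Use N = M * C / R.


N = M * C / R = 230 * 215 / 11 = 49450 / 11 = 4495.45 ≈ 4495

4495 individuals


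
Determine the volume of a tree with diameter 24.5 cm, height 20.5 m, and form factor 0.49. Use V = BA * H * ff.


(D/200)^2 = (24.5/200)^2 = 0.1225^2 = 0.01500625
BA = 3.141593 * 0.01500625 = 0.0471435 m^2
V = 0.0471435 * 20.5 * 0.49 = 0.473556 ≈ 0.474 m^3

0.474 m^3


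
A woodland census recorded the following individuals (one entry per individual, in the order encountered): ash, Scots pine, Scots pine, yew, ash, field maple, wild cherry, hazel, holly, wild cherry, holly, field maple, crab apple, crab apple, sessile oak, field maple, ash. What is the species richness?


Total individuals logged = 17
Distinct species (count of individuals): ash (3), Scots pine (2), yew (1), field maple (3), wild cherry (2), hazel (1), holly (2), crab apple (2), sessile oak (1)
Species richness = number of distinct species = 9

9


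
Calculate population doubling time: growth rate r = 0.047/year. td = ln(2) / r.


td = ln(2) / 0.047 = 0.693147 / 0.047 = 14.7478 ≈ 14.7 years

14.7 years


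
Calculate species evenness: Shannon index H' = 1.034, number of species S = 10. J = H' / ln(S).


ln(10) = 2.30259
J = H' / ln(S) = 1.034 / 2.30259 = 0.449060 ≈ 0.4491

0.4491


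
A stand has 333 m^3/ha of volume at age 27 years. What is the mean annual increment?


MAI = 333 / 27 = 12.3333 ≈ 12.33 m^3/ha/yr

12.33 m^3/ha/yr


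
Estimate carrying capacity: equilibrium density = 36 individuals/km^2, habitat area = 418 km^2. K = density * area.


K = 36 * 418 = 15048 individuals

15048 individuals


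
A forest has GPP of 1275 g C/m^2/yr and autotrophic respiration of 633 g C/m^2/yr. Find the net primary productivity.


NPP = GPP - Ra = 1275 - 633 = 642 g C/m^2/yr

642 g C/m^2/yr


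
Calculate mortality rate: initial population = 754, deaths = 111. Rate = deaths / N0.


Mortality rate = 111 / 754 = 0.147215 ≈ 0.1472

0.1472


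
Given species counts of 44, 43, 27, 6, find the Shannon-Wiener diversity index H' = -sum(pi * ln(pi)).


Total N = 44 + 43 + 27 + 6 = 120
Per-species terms:
  p = 44/120 = 0.366667; ln(p) = -1.003301; p*ln(p) = 0.366667 * (-1.003301) = -0.367877
  p = 43/120 = 0.358333; ln(p) = -1.026293; p*ln(p) = 0.358333 * (-1.026293) = -0.367755
  p = 27/120 = 0.225000; ln(p) = -1.491655; p*ln(p) = 0.225000 * (-1.491655) = -0.335622
  p = 6/120 = 0.050000; ln(p) = -2.995732; p*ln(p) = 0.050000 * (-2.995732) = -0.149787
sum(p*ln(p)) = (-0.367877) + (-0.367755) + (-0.335622) + (-0.149787) = -1.221041
H' = -(-1.221041) = 1.221041 ≈ 1.2210

1.2210


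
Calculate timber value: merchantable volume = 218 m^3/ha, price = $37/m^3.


Value = 218 * 37 = $8066/ha

$8066/ha


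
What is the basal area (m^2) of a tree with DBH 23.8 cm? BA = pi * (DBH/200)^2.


D/200 = 23.8/200 = 0.119 m
(D/200)^2 = 0.119^2 = 0.014161
BA = 3.141593 * 0.014161 = 0.0444881 ≈ 0.0445 m^2

0.0445 m^2


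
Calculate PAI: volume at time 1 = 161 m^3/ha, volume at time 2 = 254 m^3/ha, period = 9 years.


PAI = (V2 - V1) / period = (254 - 161) / 9 = 93 / 9 = 10.3333 ≈ 10.33 m^3/ha/yr

10.33 m^3/ha/yr


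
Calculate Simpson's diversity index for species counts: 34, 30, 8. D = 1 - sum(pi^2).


Total N = 34 + 30 + 8 = 72
Per-species terms:
  p = 34/72 = 0.472222; p^2 = 0.472222^2 = 0.222994
  p = 30/72 = 0.416667; p^2 = 0.416667^2 = 0.173611
  p = 8/72 = 0.111111; p^2 = 0.111111^2 = 0.012346
sum(p^2) = 0.222994 + 0.173611 + 0.012346 = 0.408951
D = 1 - 0.408951 = 0.591049 ≈ 0.5910

0.5910


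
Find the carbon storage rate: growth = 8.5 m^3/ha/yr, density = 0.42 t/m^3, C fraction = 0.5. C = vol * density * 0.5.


C = 8.5 * 0.42 * 0.5 = 1.785 ≈ 1.79 t C/ha/yr

1.79 t C/ha/yr


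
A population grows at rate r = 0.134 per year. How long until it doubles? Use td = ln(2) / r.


td = ln(2) / 0.134 = 0.693147 / 0.134 = 5.17274 ≈ 5.2 years

5.2 years


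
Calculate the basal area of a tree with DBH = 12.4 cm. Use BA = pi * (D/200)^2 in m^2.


D/200 = 12.4/200 = 0.062 m
(D/200)^2 = 0.062^2 = 0.003844
BA = 3.141593 * 0.003844 = 0.0120763 ≈ 0.0121 m^2

0.0121 m^2


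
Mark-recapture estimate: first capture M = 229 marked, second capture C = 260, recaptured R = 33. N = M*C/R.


N = M * C / R = 229 * 260 / 33 = 59540 / 33 = 1804.24 ≈ 1804

1804 individuals


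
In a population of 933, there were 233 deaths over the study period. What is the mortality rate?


Mortality rate = 233 / 933 = 0.249732 ≈ 0.2497

0.2497


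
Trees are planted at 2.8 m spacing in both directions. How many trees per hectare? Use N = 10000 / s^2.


N = 10000 / 2.8^2 = 10000 / 7.84 = 1275.51 ≈ 1276 trees/ha

1276 trees/ha


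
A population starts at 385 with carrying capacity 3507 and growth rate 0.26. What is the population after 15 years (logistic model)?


(K - N0)/N0 = (3507 - 385)/385 = 3122/385 = 8.10909
r*t = 0.26 * 15 = 3.9; exp(-3.9) = 0.0202419
8.10909 * 0.0202419 = 0.164143
1 + 0.164143 = 1.16414
N = 3507 / 1.16414 = 3012.52 ≈ 3013

3013


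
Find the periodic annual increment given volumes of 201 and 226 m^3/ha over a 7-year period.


PAI = (V2 - V1) / period = (226 - 201) / 7 = 25 / 7 = 3.5714 ≈ 3.57 m^3/ha/yr

3.57 m^3/ha/yr


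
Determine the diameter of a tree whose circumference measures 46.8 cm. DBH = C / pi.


DBH = C / pi = 46.8 / 3.141593 = 14.8969 ≈ 14.90 cm

14.90 cm


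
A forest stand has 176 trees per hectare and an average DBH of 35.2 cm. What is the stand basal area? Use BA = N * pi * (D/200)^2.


(D/200)^2 = (35.2/200)^2 = 0.176^2 = 0.030976
Individual BA = 3.141593 * 0.030976 = 0.0973140 m^2
Stand BA = 176 * 0.0973140 = 17.1273 ≈ 17.13 m^2/ha

17.13 m^2/ha


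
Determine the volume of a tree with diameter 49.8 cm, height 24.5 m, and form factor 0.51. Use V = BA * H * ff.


(D/200)^2 = (49.8/200)^2 = 0.249^2 = 0.062001
BA = 3.141593 * 0.062001 = 0.194782 m^2
V = 0.194782 * 24.5 * 0.51 = 2.43380 ≈ 2.434 m^3

2.434 m^3


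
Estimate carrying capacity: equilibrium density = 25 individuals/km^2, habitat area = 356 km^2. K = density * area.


K = 25 * 356 = 8900 individuals

8900 individuals


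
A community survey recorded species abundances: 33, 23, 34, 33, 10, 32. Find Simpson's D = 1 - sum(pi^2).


Total N = 33 + 23 + 34 + 33 + 10 + 32 = 165
Per-species terms:
  p = 33/165 = 0.200000; p^2 = 0.200000^2 = 0.040000
  p = 23/165 = 0.139394; p^2 = 0.139394^2 = 0.019431
  p = 34/165 = 0.206061; p^2 = 0.206061^2 = 0.042461
  p = 33/165 = 0.200000; p^2 = 0.200000^2 = 0.040000
  p = 10/165 = 0.060606; p^2 = 0.060606^2 = 0.003673
  p = 32/165 = 0.193939; p^2 = 0.193939^2 = 0.037612
sum(p^2) = 0.040000 + 0.019431 + 0.042461 + 0.040000 + 0.003673 + 0.037612 = 0.183177
D = 1 - 0.183177 = 0.816823 ≈ 0.8168

0.8168


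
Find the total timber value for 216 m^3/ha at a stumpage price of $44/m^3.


Value = 216 * 44 = $9504/ha

$9504/ha


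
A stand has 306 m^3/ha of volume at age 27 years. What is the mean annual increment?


MAI = 306 / 27 = 11.3333 ≈ 11.33 m^3/ha/yr

11.33 m^3/ha/yr


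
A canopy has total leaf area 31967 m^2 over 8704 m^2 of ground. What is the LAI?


LAI = 31967 / 8704 = 3.6727 ≈ 3.67

3.67


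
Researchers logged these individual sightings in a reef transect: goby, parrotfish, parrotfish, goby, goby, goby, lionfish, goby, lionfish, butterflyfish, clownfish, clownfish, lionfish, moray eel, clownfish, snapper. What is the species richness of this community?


Total individuals logged = 16
Distinct species (count of individuals): goby (5), parrotfish (2), lionfish (3), butterflyfish (1), clownfish (3), moray eel (1), snapper (1)
Species richness = number of distinct species = 7

7


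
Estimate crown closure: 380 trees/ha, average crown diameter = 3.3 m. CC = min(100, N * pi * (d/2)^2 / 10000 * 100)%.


(d/2)^2 = (3.3/2)^2 = 1.65^2 = 2.7225
Crown area = 3.141593 * 2.7225 = 8.55299 m^2
N * area / 10000 * 100 = 380 * 8.55299 / 10000 * 100 = 32.5014
CC = min(100, 32.5014) = 32.5014 ≈ 32.5%

32.5%


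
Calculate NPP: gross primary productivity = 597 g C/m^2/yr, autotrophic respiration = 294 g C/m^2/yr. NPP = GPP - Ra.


NPP = GPP - Ra = 597 - 294 = 303 g C/m^2/yr

303 g C/m^2/yr


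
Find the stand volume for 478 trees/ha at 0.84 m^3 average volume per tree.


V_stand = 478 * 0.84 = 401.52 ≈ 401.5 m^3/ha

401.5 m^3/ha


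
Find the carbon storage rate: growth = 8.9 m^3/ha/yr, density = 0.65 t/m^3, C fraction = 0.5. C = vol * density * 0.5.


C = 8.9 * 0.65 * 0.5 = 2.8925 ≈ 2.89 t C/ha/yr

2.89 t C/ha/yr


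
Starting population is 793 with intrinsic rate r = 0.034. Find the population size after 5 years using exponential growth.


r*t = 0.034 * 5 = 0.17
exp(0.17) = 1.18530
N = 793 * 1.18530 = 939.943 ≈ 940

940


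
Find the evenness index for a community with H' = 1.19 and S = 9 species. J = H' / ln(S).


ln(9) = 2.19722
J = H' / ln(S) = 1.19 / 2.19722 = 0.541593 ≈ 0.5416

0.5416


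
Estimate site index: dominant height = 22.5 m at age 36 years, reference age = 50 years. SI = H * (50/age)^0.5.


50/36 = 1.38889
(1.38889)^0.5 = 1.17851
SI = 22.5 * 1.17851 = 26.5165 ≈ 26.5 m

26.5 m


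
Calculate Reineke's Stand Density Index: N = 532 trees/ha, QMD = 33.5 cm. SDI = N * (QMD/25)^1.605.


QMD/25 = 33.5/25 = 1.34
(1.34)^1.605 = exp(1.605 * ln(1.34)) = exp(1.605 * 0.292670) = exp(0.469735) = 1.59957
SDI = 532 * 1.59957 = 850.971 ≈ 851

851


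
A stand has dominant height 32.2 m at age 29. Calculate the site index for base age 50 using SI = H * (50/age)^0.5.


50/29 = 1.72414
(1.72414)^0.5 = 1.31307
SI = 32.2 * 1.31307 = 42.2809 ≈ 42.3 m

42.3 m


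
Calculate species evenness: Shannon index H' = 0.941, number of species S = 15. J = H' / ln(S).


ln(15) = 2.70805
J = H' / ln(S) = 0.941 / 2.70805 = 0.347483 ≈ 0.3475

0.3475


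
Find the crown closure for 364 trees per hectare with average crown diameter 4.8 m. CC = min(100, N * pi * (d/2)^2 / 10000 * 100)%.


(d/2)^2 = (4.8/2)^2 = 2.4^2 = 5.76
Crown area = 3.141593 * 5.76 = 18.0956 m^2
N * area / 10000 * 100 = 364 * 18.0956 / 10000 * 100 = 65.8680
CC = min(100, 65.8680) = 65.8680 ≈ 65.9%

65.9%


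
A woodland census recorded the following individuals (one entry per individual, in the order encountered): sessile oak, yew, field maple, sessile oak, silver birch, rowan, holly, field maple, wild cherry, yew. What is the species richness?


Total individuals logged = 10
Distinct species (count of individuals): sessile oak (2), yew (2), field maple (2), silver birch (1), rowan (1), holly (1), wild cherry (1)
Species richness = number of distinct species = 7

7


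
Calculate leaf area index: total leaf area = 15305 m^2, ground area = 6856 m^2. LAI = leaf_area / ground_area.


LAI = 15305 / 6856 = 2.2324 ≈ 2.23

2.23


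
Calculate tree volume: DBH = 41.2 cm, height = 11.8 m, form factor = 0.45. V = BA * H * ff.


(D/200)^2 = (41.2/200)^2 = 0.206^2 = 0.042436
BA = 3.141593 * 0.042436 = 0.133317 m^2
V = 0.133317 * 11.8 * 0.45 = 0.707913 ≈ 0.708 m^3

0.708 m^3


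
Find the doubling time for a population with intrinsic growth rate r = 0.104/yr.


td = ln(2) / 0.104 = 0.693147 / 0.104 = 6.66488 ≈ 6.7 years

6.7 years


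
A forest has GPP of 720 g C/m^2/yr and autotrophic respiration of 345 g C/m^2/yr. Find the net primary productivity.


NPP = GPP - Ra = 720 - 345 = 375 g C/m^2/yr

375 g C/m^2/yr


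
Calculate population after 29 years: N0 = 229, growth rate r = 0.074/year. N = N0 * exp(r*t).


r*t = 0.074 * 29 = 2.146
exp(2.146) = 8.55059
N = 229 * 8.55059 = 1958.09 ≈ 1958

1958


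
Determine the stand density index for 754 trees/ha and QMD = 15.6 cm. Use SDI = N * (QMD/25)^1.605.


QMD/25 = 15.6/25 = 0.624
(0.624)^1.605 = exp(1.605 * ln(0.624)) = exp(1.605 * (-0.471605)) = exp(-0.756926) = 0.469106
SDI = 754 * 0.469106 = 353.706 ≈ 354

354


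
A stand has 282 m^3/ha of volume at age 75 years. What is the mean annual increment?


MAI = 282 / 75 = 3.76 m^3/ha/yr

3.76 m^3/ha/yr


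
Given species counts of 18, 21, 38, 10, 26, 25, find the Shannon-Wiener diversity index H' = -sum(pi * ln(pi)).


Total N = 18 + 21 + 38 + 10 + 26 + 25 = 138
Per-species terms:
  p = 18/138 = 0.130435; ln(p) = -2.036880; p*ln(p) = 0.130435 * (-2.036880) = -0.265680
  p = 21/138 = 0.152174; ln(p) = -1.882731; p*ln(p) = 0.152174 * (-1.882731) = -0.286503
  p = 38/138 = 0.275362; ln(p) = -1.289669; p*ln(p) = 0.275362 * (-1.289669) = -0.355126
  p = 10/138 = 0.072464; ln(p) = -2.624665; p*ln(p) = 0.072464 * (-2.624665) = -0.190194
  p = 26/138 = 0.188406; ln(p) = -1.669156; p*ln(p) = 0.188406 * (-1.669156) = -0.314479
  p = 25/138 = 0.181159; ln(p) = -1.708380; p*ln(p) = 0.181159 * (-1.708380) = -0.309488
sum(p*ln(p)) = (-0.265680) + (-0.286503) + (-0.355126) + (-0.190194) + (-0.314479) + (-0.309488) = -1.721470
H' = -(-1.721470) = 1.721470 ≈ 1.7215

1.7215


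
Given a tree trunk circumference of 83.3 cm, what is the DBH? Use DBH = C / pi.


DBH = C / pi = 83.3 / 3.141593 = 26.5152 ≈ 26.52 cm

26.52 cm


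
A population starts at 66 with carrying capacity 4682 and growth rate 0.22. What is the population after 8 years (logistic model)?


(K - N0)/N0 = (4682 - 66)/66 = 4616/66 = 69.9394
r*t = 0.22 * 8 = 1.76; exp(-1.76) = 0.172045
69.9394 * 0.172045 = 12.0327
1 + 12.0327 = 13.0327
N = 4682 / 13.0327 = 359.250 ≈ 359

359


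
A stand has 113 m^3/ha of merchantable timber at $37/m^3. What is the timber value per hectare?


Value = 113 * 37 = $4181/ha

$4181/ha


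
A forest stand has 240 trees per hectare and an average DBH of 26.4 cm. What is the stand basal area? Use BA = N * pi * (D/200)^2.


(D/200)^2 = (26.4/200)^2 = 0.132^2 = 0.017424
Individual BA = 3.141593 * 0.017424 = 0.0547391 m^2
Stand BA = 240 * 0.0547391 = 13.1374 ≈ 13.14 m^2/ha

13.14 m^2/ha


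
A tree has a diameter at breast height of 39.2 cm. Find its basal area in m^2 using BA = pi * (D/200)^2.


D/200 = 39.2/200 = 0.196 m
(D/200)^2 = 0.196^2 = 0.038416
BA = 3.141593 * 0.038416 = 0.120687 ≈ 0.1207 m^2

0.1207 m^2


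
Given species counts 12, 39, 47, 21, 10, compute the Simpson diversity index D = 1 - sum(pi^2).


Total N = 12 + 39 + 47 + 21 + 10 = 129
Per-species terms:
  p = 12/129 = 0.093023; p^2 = 0.093023^2 = 0.008653
  p = 39/129 = 0.302326; p^2 = 0.302326^2 = 0.091401
  p = 47/129 = 0.364341; p^2 = 0.364341^2 = 0.132744
  p = 21/129 = 0.162791; p^2 = 0.162791^2 = 0.026501
  p = 10/129 = 0.077519; p^2 = 0.077519^2 = 0.006009
sum(p^2) = 0.008653 + 0.091401 + 0.132744 + 0.026501 + 0.006009 = 0.265308
D = 1 - 0.265308 = 0.734692 ≈ 0.7347

0.7347


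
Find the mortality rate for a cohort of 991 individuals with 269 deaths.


Mortality rate = 269 / 991 = 0.271443 ≈ 0.2714

0.2714


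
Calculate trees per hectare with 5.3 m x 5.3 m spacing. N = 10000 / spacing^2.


N = 10000 / 5.3^2 = 10000 / 28.09 = 355.999 ≈ 356 trees/ha

356 trees/ha


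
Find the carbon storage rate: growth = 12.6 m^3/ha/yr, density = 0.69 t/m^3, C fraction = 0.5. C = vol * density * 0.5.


C = 12.6 * 0.69 * 0.5 = 4.347 ≈ 4.35 t C/ha/yr

4.35 t C/ha/yr


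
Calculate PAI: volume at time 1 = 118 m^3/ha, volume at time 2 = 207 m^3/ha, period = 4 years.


PAI = (V2 - V1) / period = (207 - 118) / 4 = 89 / 4 = 22.25 m^3/ha/yr

22.25 m^3/ha/yr


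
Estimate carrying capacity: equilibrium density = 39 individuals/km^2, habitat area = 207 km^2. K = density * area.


K = 39 * 207 = 8073 individuals

8073 individuals


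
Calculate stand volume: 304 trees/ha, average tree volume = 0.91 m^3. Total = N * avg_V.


V_stand = 304 * 0.91 = 276.64 ≈ 276.6 m^3/ha

276.6 m^3/ha


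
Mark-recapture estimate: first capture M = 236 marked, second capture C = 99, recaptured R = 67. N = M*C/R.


N = M * C / R = 236 * 99 / 67 = 23364 / 67 = 348.72 ≈ 349

349 individuals


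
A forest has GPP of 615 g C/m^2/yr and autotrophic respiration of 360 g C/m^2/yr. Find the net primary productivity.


NPP = GPP - Ra = 615 - 360 = 255 g C/m^2/yr

255 g C/m^2/yr


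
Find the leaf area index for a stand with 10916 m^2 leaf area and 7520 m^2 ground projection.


LAI = 10916 / 7520 = 1.4516 ≈ 1.45

1.45


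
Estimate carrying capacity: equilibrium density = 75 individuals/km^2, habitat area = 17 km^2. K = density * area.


K = 75 * 17 = 1275 individuals

1275 individuals


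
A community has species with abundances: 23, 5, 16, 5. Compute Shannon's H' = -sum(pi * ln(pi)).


Total N = 23 + 5 + 16 + 5 = 49
Per-species terms:
  p = 23/49 = 0.469388; ln(p) = -0.756326; p*ln(p) = 0.469388 * (-0.756326) = -0.355010
  p = 5/49 = 0.102041; ln(p) = -2.282381; p*ln(p) = 0.102041 * (-2.282381) = -0.232896
  p = 16/49 = 0.326531; ln(p) = -1.119230; p*ln(p) = 0.326531 * (-1.119230) = -0.365463
  p = 5/49 = 0.102041; ln(p) = -2.282381; p*ln(p) = 0.102041 * (-2.282381) = -0.232896
sum(p*ln(p)) = (-0.355010) + (-0.232896) + (-0.365463) + (-0.232896) = -1.186265
H' = -(-1.186265) = 1.186265 ≈ 1.1863

1.1863


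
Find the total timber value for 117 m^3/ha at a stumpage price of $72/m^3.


Value = 117 * 72 = $8424/ha

$8424/ha
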